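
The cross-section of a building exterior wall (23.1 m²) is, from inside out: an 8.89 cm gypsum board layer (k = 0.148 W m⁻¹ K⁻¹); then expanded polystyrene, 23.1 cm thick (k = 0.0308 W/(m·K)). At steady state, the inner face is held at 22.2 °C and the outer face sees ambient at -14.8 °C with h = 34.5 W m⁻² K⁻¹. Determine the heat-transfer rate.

Q = 105 W

Series thermal resistances, inner to outer:
  R_gypsum board = L/(kA) = 0.0889/(0.148·23.1) = 0.02600 K/W
  R_expanded polystyrene = L/(kA) = 0.231/(0.0308·23.1) = 0.3247 K/W
  R_conv,out = 1/(hA) = 1/(34.5·23.1) = 0.001255 K/W
ΣR = 0.02600 + 0.3247 + 0.001255 = 0.3520 K/W
Q = ΔT/ΣR = (22.2 °C − -14.8 °C)/0.3520 = 105 W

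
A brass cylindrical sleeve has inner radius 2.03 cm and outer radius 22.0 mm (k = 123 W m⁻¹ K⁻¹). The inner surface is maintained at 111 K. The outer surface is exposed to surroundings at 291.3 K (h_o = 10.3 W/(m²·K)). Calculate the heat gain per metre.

Q' = 257 W/m

Resistance network (inner→outer):
  R'_brass = ln(0.0220/0.0203)/(2πk) = 0.08042/(2π·123) = 1.041×10^-4 m·K/W
  R'_conv,out = 1/(2πr h) = 1/(2π·0.0220·10.3) = 0.7024 m·K/W
ΣR = 1.041×10^-4 + 0.7024 = 0.7025 m·K/W
Q' = ΔT/ΣR = (111 K − 291.3 K)/0.7025 = -257 W/m
(Negative Q' ⇒ heat flows inward; heat gain = 257 W/m.)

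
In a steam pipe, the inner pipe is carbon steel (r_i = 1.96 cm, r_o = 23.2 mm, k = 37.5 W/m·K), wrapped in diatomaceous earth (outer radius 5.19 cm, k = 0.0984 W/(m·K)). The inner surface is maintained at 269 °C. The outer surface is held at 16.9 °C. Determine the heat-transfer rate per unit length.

Q' = 193 W/m

Resistance network (inner→outer):
  R'_carbon steel = ln(0.0232/0.0196)/(2πk) = 0.1686/(2π·37.5) = 7.157×10^-4 m·K/W
  R'_diatomaceous earth = ln(0.0519/0.0232)/(2πk) = 0.8052/(2π·0.0984) = 1.302 m·K/W
ΣR = 7.157×10^-4 + 1.302 = 1.303 m·K/W
Q' = ΔT/ΣR = (269 °C − 16.9 °C)/1.303 = 193 W/m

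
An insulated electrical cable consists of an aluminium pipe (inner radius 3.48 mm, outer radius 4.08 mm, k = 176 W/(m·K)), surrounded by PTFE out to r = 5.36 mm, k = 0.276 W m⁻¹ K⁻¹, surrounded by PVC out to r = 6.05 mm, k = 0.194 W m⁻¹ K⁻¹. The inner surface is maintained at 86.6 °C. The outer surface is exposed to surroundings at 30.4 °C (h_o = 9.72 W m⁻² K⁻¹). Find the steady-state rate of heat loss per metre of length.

Resistance network (inner→outer):
  R'_aluminium = ln(0.00408/0.00348)/(2πk) = 0.1591/(2π·176) = 1.438×10^-4 m·K/W
  R'_PTFE = ln(0.00536/0.00408)/(2πk) = 0.2729/(2π·0.276) = 0.1573 m·K/W
  R'_PVC = ln(0.00605/0.00536)/(2πk) = 0.1211/(2π·0.194) = 0.09934 m·K/W
  R'_conv,out = 1/(2πr h) = 1/(2π·0.00605·9.72) = 2.706 m·K/W
ΣR = 1.438×10^-4 + 0.1573 + 0.09934 + 2.706 = 2.963 m·K/W
Q' = ΔT/ΣR = (86.6 °C − 30.4 °C)/2.963 = 19.0 W/m

Q' = 19.0 W/m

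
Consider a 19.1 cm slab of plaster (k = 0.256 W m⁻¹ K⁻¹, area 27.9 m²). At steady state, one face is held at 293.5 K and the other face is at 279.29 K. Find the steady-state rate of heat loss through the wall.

Q = kA·ΔT/L = 0.256 × 27.9 × |293.5 K − 279.29 K| / 0.191 = 531 W

Q = 531 W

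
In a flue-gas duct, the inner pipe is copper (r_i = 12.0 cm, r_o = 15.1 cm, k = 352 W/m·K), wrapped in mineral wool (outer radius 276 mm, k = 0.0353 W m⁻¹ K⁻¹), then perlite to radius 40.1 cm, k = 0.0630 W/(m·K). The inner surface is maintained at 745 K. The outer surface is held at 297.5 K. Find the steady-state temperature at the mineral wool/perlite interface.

Resistance network (inner→outer):
  R'_copper = ln(0.151/0.120)/(2πk) = 0.2298/(2π·352) = 1.039×10^-4 m·K/W
  R'_mineral wool = ln(0.276/0.151)/(2πk) = 0.6031/(2π·0.0353) = 2.719 m·K/W
  R'_perlite = ln(0.401/0.276)/(2πk) = 0.3736/(2π·0.0630) = 0.9437 m·K/W
ΣR = 1.039×10^-4 + 2.719 + 0.9437 = 3.663 m·K/W
Q' = ΔT/ΣR = (745 K − 297.5 K)/3.663 = 122.2 W/m
From the inner boundary to the mineral wool/perlite interface, ΣR_partial = 2.719 m·K/W.
T_interface = T_in − Q'·ΣR_partial = 745 K − (122.2)(2.719) = 413 K

T = 413 K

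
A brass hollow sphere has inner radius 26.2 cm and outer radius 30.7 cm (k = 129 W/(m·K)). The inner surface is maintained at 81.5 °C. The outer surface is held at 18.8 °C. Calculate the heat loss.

Q = 4πk·ΔT/(1/r₁ − 1/r₂) = 4π × 129 × 62.7 / (1/0.262 − 1/0.307) = 1.82×10^5 W

Q = 1.82×10^5 W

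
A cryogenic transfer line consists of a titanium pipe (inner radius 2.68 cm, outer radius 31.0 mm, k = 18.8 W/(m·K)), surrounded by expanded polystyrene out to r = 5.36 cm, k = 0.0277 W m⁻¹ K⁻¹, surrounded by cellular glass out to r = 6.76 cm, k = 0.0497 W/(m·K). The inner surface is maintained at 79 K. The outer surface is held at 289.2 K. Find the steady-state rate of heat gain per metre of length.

Q' = 54.0 W/m

Resistance network (inner→outer):
  R'_titanium = ln(0.0310/0.0268)/(2πk) = 0.1456/(2π·18.8) = 0.001232 m·K/W
  R'_expanded polystyrene = ln(0.0536/0.0310)/(2πk) = 0.5476/(2π·0.0277) = 3.146 m·K/W
  R'_cellular glass = ln(0.0676/0.0536)/(2πk) = 0.2321/(2π·0.0497) = 0.7431 m·K/W
ΣR = 0.001232 + 3.146 + 0.7431 = 3.890 m·K/W
Q' = ΔT/ΣR = (79 K − 289.2 K)/3.890 = -54.0 W/m
(Negative Q' ⇒ heat flows inward; heat gain = 54.0 W/m.)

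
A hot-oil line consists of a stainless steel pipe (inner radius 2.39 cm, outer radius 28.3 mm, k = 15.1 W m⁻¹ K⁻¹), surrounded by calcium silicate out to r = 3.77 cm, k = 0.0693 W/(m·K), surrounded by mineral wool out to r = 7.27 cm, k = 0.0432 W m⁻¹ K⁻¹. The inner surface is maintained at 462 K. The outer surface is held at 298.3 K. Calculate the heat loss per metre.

Q' = 53.2 W/m

Treat each layer as a resistance in series:
  R'_stainless steel = ln(0.0283/0.0239)/(2πk) = 0.1690/(2π·15.1) = 0.001781 m·K/W
  R'_calcium silicate = ln(0.0377/0.0283)/(2πk) = 0.2868/(2π·0.0693) = 0.6587 m·K/W
  R'_mineral wool = ln(0.0727/0.0377)/(2πk) = 0.6567/(2π·0.0432) = 2.419 m·K/W
ΣR = 0.001781 + 0.6587 + 2.419 = 3.079 m·K/W
Q' = ΔT/ΣR = (462 K − 298.3 K)/3.079 = 53.2 W/m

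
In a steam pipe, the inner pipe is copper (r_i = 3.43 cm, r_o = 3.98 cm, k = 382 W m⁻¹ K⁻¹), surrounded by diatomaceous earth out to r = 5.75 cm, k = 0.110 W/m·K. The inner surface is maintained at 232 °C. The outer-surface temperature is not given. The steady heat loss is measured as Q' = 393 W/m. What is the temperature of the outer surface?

Sum the resistances:
  R'_copper = ln(0.0398/0.0343)/(2πk) = 0.1487/(2π·382) = 6.196×10^-5 m·K/W
  R'_diatomaceous earth = ln(0.0575/0.0398)/(2πk) = 0.3679/(2π·0.110) = 0.5323 m·K/W
ΣR = 0.5324 m·K/W
ΔT = Q'·ΣR = 393 × 0.5324 = 209.2 K
Heat flows outward, so T_out = T_in − ΔT = 232 − 209.2 = 22.8 °C

T_out = 22.8 °C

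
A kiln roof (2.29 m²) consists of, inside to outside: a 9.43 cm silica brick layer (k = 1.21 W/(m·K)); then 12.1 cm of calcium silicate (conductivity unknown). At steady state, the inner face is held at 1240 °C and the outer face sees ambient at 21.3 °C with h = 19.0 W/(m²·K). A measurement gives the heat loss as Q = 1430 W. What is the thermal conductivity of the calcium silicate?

k = 0.0664 W/m·K

ΣR = ΔT/Q = |1240 − 21.3|/1430 = 0.8522 K/W
Known resistances:
  R_silica brick = L/(kA) = 0.0943/(1.21·2.29) = 0.03403 K/W
  R_conv,out = 1/(hA) = 1/(19.0·2.29) = 0.02298 K/W
R_calcium silicate = ΣR − ΣR_known = 0.8522 − 0.05701 = 0.7952 K/W
L/(kA) = 0.7952 ⇒ k = 0.121/(0.7952·2.29) = 0.0664 W/m·K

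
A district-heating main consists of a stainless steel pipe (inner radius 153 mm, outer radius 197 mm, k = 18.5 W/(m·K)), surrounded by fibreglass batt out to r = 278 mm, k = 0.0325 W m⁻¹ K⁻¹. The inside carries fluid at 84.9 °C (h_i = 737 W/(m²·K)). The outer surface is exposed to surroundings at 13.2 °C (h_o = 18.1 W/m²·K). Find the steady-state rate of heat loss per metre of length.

Q' = 41.6 W/m

Series thermal resistances, inner to outer:
  R'_conv,in = 1/(2πr h) = 1/(2π·0.153·737) = 0.001411 m·K/W
  R'_stainless steel = ln(0.197/0.153)/(2πk) = 0.2528/(2π·18.5) = 0.002175 m·K/W
  R'_fibreglass batt = ln(0.278/0.197)/(2πk) = 0.3444/(2π·0.0325) = 1.687 m·K/W
  R'_conv,out = 1/(2πr h) = 1/(2π·0.278·18.1) = 0.03163 m·K/W
ΣR = 0.001411 + 0.002175 + 1.687 + 0.03163 = 1.722 m·K/W
Q' = ΔT/ΣR = (84.9 °C − 13.2 °C)/1.722 = 41.6 W/m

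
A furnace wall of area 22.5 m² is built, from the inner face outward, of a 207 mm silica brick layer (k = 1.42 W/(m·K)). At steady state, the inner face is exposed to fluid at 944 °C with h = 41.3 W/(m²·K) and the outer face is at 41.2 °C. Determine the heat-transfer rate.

Resistance network (inner→outer):
  R_conv,in = 1/(hA) = 1/(41.3·22.5) = 0.001076 K/W
  R_silica brick = L/(kA) = 0.207/(1.42·22.5) = 0.006479 K/W
ΣR = 0.001076 + 0.006479 = 0.007555 K/W
Q = ΔT/ΣR = (944 °C − 41.2 °C)/0.007555 = 1.19×10^5 W

Q = 1.19×10^5 W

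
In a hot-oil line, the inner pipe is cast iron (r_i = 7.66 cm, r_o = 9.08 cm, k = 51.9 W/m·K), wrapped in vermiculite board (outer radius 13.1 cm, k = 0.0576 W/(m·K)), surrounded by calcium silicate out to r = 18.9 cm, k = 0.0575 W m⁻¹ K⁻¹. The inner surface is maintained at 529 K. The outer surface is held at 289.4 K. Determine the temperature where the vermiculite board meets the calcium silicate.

Treat each layer as a resistance in series:
  R'_cast iron = ln(0.0908/0.0766)/(2πk) = 0.1701/(2π·51.9) = 5.215×10^-4 m·K/W
  R'_vermiculite board = ln(0.131/0.0908)/(2πk) = 0.3665/(2π·0.0576) = 1.013 m·K/W
  R'_calcium silicate = ln(0.189/0.131)/(2πk) = 0.3665/(2π·0.0575) = 1.015 m·K/W
ΣR = 5.215×10^-4 + 1.013 + 1.015 = 2.029 m·K/W
Q' = ΔT/ΣR = (529 K − 289.4 K)/2.029 = 118.1 W/m
From the inner boundary to the vermiculite board/calcium silicate interface, ΣR_partial = 1.014 m·K/W.
T_interface = T_in − Q'·ΣR_partial = 529 K − (118.1)(1.014) = 409 K

T = 409 K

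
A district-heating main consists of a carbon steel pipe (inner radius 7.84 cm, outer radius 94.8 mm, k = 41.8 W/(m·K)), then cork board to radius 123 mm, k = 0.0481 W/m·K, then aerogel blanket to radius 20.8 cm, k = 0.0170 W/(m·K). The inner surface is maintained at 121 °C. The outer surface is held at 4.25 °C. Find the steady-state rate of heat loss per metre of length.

Q' = 20.2 W/m

Treat each layer as a resistance in series:
  R'_carbon steel = ln(0.0948/0.0784)/(2πk) = 0.1899/(2π·41.8) = 7.232×10^-4 m·K/W
  R'_cork board = ln(0.123/0.0948)/(2πk) = 0.2604/(2π·0.0481) = 0.8617 m·K/W
  R'_aerogel blanket = ln(0.208/0.123)/(2πk) = 0.5254/(2π·0.0170) = 4.918 m·K/W
ΣR = 7.232×10^-4 + 0.8617 + 4.918 = 5.780 m·K/W
Q' = ΔT/ΣR = (121 °C − 4.25 °C)/5.780 = 20.2 W/m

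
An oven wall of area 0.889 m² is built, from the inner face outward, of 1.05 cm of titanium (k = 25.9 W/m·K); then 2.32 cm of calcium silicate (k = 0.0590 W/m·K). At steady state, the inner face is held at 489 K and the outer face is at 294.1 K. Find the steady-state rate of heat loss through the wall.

Q = 440 W

Treat each layer as a resistance in series:
  R_titanium = L/(kA) = 0.0105/(25.9·0.889) = 4.560×10^-4 K/W
  R_calcium silicate = L/(kA) = 0.0232/(0.0590·0.889) = 0.4423 K/W
ΣR = 4.560×10^-4 + 0.4423 = 0.4428 K/W
Q = ΔT/ΣR = (489 K − 294.1 K)/0.4428 = 440 W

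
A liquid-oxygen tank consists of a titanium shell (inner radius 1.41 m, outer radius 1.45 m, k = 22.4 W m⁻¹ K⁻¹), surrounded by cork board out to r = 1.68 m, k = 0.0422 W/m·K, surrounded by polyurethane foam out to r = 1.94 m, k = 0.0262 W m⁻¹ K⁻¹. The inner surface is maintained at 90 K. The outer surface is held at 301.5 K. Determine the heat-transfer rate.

Q = 503 W

Resistance network (inner→outer):
  R_titanium = (1/1.41 − 1/1.45)/(4πk) = 0.01956/(4π·22.4) = 6.950×10^-5 K/W
  R_cork board = (1/1.45 − 1/1.68)/(4πk) = 0.09442/(4π·0.0422) = 0.1780 K/W
  R_polyurethane foam = (1/1.68 − 1/1.94)/(4πk) = 0.07977/(4π·0.0262) = 0.2423 K/W
ΣR = 6.950×10^-5 + 0.1780 + 0.2423 = 0.4204 K/W
Q = ΔT/ΣR = (90 K − 301.5 K)/0.4204 = -503 W
(Negative Q ⇒ heat flows inward; heat gain = 503 W.)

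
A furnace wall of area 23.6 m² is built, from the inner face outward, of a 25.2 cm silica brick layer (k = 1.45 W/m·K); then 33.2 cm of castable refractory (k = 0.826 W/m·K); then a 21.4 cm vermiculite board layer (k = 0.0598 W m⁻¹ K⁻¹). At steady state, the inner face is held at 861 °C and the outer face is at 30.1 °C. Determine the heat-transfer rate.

Series thermal resistances, inner to outer:
  R_silica brick = L/(kA) = 0.252/(1.45·23.6) = 0.007364 K/W
  R_castable refractory = L/(kA) = 0.332/(0.826·23.6) = 0.01703 K/W
  R_vermiculite board = L/(kA) = 0.214/(0.0598·23.6) = 0.1516 K/W
ΣR = 0.007364 + 0.01703 + 0.1516 = 0.1760 K/W
Q = ΔT/ΣR = (861 °C − 30.1 °C)/0.1760 = 4720 W

Q = 4.72 kW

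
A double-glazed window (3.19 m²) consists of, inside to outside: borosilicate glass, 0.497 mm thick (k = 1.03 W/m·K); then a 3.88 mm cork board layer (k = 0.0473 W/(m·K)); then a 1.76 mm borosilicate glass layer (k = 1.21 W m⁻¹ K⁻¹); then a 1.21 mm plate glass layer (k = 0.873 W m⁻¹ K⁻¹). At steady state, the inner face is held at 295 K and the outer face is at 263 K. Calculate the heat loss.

Resistance network (inner→outer):
  R_borosilicate glass = L/(kA) = 4.97×10^-4/(1.03·3.19) = 1.513×10^-4 K/W
  R_cork board = L/(kA) = 0.00388/(0.0473·3.19) = 0.02571 K/W
  R_borosilicate glass = L/(kA) = 0.00176/(1.21·3.19) = 4.560×10^-4 K/W
  R_plate glass = L/(kA) = 0.00121/(0.873·3.19) = 4.345×10^-4 K/W
ΣR = 1.513×10^-4 + 0.02571 + 4.560×10^-4 + 4.345×10^-4 = 0.02675 K/W
Q = ΔT/ΣR = (295 K − 263 K)/0.02675 = 1200 W

Q = 1200 W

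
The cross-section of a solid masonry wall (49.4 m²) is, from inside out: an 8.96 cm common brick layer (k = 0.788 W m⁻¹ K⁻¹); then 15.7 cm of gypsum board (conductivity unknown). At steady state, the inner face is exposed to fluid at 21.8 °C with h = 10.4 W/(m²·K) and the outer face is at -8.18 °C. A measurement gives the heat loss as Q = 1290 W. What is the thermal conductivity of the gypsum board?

k = 0.167 W/m·K

ΣR = ΔT/Q = |21.8 − -8.18|/1290 = 0.02324 K/W
Known resistances:
  R_conv,in = 1/(hA) = 1/(10.4·49.4) = 0.001946 K/W
  R_common brick = L/(kA) = 0.0896/(0.788·49.4) = 0.002302 K/W
R_gypsum board = ΣR − ΣR_known = 0.02324 − 0.004248 = 0.01899 K/W
L/(kA) = 0.01899 ⇒ k = 0.157/(0.01899·49.4) = 0.167 W/m·K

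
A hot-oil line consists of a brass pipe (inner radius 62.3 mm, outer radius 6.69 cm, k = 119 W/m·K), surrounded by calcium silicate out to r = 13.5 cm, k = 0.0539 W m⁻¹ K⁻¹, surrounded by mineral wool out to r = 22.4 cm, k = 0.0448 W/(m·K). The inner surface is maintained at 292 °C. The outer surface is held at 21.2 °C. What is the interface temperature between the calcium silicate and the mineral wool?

T = 147 °C

Treat each layer as a resistance in series:
  R'_brass = ln(0.0669/0.0623)/(2πk) = 0.07124/(2π·119) = 9.528×10^-5 m·K/W
  R'_calcium silicate = ln(0.135/0.0669)/(2πk) = 0.7021/(2π·0.0539) = 2.073 m·K/W
  R'_mineral wool = ln(0.224/0.135)/(2πk) = 0.5064/(2π·0.0448) = 1.799 m·K/W
ΣR = 9.528×10^-5 + 2.073 + 1.799 = 3.872 m·K/W
Q' = ΔT/ΣR = (292 °C − 21.2 °C)/3.872 = 69.94 W/m
From the inner boundary to the calcium silicate/mineral wool interface, ΣR_partial = 2.073 m·K/W.
T_interface = T_in − Q'·ΣR_partial = 292 °C − (69.94)(2.073) = 147 °C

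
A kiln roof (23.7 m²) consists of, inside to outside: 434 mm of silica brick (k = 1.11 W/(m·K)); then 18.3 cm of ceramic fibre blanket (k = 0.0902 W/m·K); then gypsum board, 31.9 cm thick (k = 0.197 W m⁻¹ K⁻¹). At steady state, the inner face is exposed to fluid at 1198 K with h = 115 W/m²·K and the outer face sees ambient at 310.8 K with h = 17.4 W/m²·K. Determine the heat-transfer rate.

Series thermal resistances, inner to outer:
  R_conv,in = 1/(hA) = 1/(115·23.7) = 3.669×10^-4 K/W
  R_silica brick = L/(kA) = 0.434/(1.11·23.7) = 0.01650 K/W
  R_ceramic fibre blanket = L/(kA) = 0.183/(0.0902·23.7) = 0.08560 K/W
  R_gypsum board = L/(kA) = 0.319/(0.197·23.7) = 0.06832 K/W
  R_conv,out = 1/(hA) = 1/(17.4·23.7) = 0.002425 K/W
ΣR = 3.669×10^-4 + 0.01650 + 0.08560 + 0.06832 + 0.002425 = 0.1732 K/W
Q = ΔT/ΣR = (1198 K − 310.8 K)/0.1732 = 5120 W

Q = 5120 W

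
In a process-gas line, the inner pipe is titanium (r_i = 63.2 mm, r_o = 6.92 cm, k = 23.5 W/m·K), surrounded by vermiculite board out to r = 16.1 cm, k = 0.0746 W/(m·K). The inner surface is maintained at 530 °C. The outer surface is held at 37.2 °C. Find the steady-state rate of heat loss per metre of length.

Resistance network (inner→outer):
  R'_titanium = ln(0.0692/0.0632)/(2πk) = 0.09070/(2π·23.5) = 6.142×10^-4 m·K/W
  R'_vermiculite board = ln(0.161/0.0692)/(2πk) = 0.8444/(2π·0.0746) = 1.801 m·K/W
ΣR = 6.142×10^-4 + 1.801 = 1.802 m·K/W
Q' = ΔT/ΣR = (530 °C − 37.2 °C)/1.802 = 273 W/m

Q' = 273 W/m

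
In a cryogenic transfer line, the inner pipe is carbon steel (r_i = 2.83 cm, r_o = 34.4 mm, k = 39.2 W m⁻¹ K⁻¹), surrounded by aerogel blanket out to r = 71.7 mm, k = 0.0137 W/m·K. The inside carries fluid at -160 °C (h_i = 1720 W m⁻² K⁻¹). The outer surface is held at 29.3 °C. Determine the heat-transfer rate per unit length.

Q' = 22.2 W/m

Treat each layer as a resistance in series:
  R'_conv,in = 1/(2πr h) = 1/(2π·0.0283·1720) = 0.003270 m·K/W
  R'_carbon steel = ln(0.0344/0.0283)/(2πk) = 0.1952/(2π·39.2) = 7.925×10^-4 m·K/W
  R'_aerogel blanket = ln(0.0717/0.0344)/(2πk) = 0.7344/(2π·0.0137) = 8.532 m·K/W
ΣR = 0.003270 + 7.925×10^-4 + 8.532 = 8.536 m·K/W
Q' = ΔT/ΣR = (-160 °C − 29.3 °C)/8.536 = -22.2 W/m
(Negative Q' ⇒ heat flows inward; heat gain = 22.2 W/m.)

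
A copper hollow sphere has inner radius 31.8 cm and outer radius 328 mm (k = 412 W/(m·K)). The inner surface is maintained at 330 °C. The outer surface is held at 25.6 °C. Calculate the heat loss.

Q = 4πk·ΔT/(1/r₁ − 1/r₂) = 4π × 412 × 304.4 / (1/0.318 − 1/0.328) = 1.64×10^7 W

Q = 16400 kW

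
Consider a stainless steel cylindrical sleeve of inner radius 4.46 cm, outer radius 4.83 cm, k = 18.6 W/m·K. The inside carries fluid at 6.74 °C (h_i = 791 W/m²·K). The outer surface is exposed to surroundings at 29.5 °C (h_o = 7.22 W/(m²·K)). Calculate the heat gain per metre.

Q' = 49.3 W/m

Resistance network (inner→outer):
  R'_conv,in = 1/(2πr h) = 1/(2π·0.0446·791) = 0.004511 m·K/W
  R'_stainless steel = ln(0.0483/0.0446)/(2πk) = 0.07970/(2π·18.6) = 6.820×10^-4 m·K/W
  R'_conv,out = 1/(2πr h) = 1/(2π·0.0483·7.22) = 0.4564 m·K/W
ΣR = 0.004511 + 6.820×10^-4 + 0.4564 = 0.4616 m·K/W
Q' = ΔT/ΣR = (6.74 °C − 29.5 °C)/0.4616 = -49.3 W/m
(Negative Q' ⇒ heat flows inward; heat gain = 49.3 W/m.)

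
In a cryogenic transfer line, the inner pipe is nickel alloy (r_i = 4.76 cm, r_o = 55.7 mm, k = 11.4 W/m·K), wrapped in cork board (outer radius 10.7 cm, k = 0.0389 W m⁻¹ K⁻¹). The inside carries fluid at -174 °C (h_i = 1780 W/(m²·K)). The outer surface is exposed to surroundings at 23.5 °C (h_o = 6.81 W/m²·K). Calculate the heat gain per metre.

Q' = 68.3 W/m

Resistance network (inner→outer):
  R'_conv,in = 1/(2πr h) = 1/(2π·0.0476·1780) = 0.001878 m·K/W
  R'_nickel alloy = ln(0.0557/0.0476)/(2πk) = 0.1571/(2π·11.4) = 0.002194 m·K/W
  R'_cork board = ln(0.107/0.0557)/(2πk) = 0.6528/(2π·0.0389) = 2.671 m·K/W
  R'_conv,out = 1/(2πr h) = 1/(2π·0.107·6.81) = 0.2184 m·K/W
ΣR = 0.001878 + 0.002194 + 2.671 + 0.2184 = 2.893 m·K/W
Q' = ΔT/ΣR = (-174 °C − 23.5 °C)/2.893 = -68.3 W/m
(Negative Q' ⇒ heat flows inward; heat gain = 68.3 W/m.)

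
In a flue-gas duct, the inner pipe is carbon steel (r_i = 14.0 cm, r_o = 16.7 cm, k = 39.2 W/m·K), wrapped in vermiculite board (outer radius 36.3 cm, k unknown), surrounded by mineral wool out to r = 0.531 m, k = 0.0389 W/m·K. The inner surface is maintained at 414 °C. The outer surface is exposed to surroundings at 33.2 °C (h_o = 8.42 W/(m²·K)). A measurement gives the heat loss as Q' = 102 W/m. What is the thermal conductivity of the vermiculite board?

ΣR = ΔT/Q' = |414 − 33.2|/102 = 3.733 m·K/W
Known resistances:
  R'_carbon steel = ln(0.167/0.140)/(2πk) = 0.1764/(2π·39.2) = 7.160×10^-4 m·K/W
  R'_mineral wool = ln(0.531/0.363)/(2πk) = 0.3804/(2π·0.0389) = 1.556 m·K/W
  R'_conv,out = 1/(2πr h) = 1/(2π·0.531·8.42) = 0.03560 m·K/W
R_vermiculite board = ΣR − ΣR_known = 3.733 − 1.592 = 2.141 m·K/W
ln(r₂/r₁)/(2πk) = 2.141 ⇒ k = 0.7764/(2π·2.141) = 0.0577 W/m·K

k = 0.0577 W/m·K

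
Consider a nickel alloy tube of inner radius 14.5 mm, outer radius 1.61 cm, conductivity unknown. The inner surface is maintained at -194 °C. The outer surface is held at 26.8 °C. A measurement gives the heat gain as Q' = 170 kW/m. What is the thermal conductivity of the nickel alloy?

ΣR = ΔT/Q' = |-194 − 26.8|/1.70×10^5 = 0.001299 m·K/W
ln(r₂/r₁)/(2πk) = 0.001299 ⇒ k = 0.1047/(2π·0.001299) = 12.8 W/m·K

k = 12.8 W/m·K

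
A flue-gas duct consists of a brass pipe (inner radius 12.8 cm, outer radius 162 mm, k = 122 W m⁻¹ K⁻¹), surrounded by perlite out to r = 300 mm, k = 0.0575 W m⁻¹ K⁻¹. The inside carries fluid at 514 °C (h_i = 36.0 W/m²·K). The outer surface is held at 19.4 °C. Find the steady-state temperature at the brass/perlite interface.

T = 504 °C

Treat each layer as a resistance in series:
  R'_conv,in = 1/(2πr h) = 1/(2π·0.128·36.0) = 0.03454 m·K/W
  R'_brass = ln(0.162/0.128)/(2πk) = 0.2356/(2π·122) = 3.073×10^-4 m·K/W
  R'_perlite = ln(0.300/0.162)/(2πk) = 0.6162/(2π·0.0575) = 1.706 m·K/W
ΣR = 0.03454 + 3.073×10^-4 + 1.706 = 1.741 m·K/W
Q' = ΔT/ΣR = (514 °C − 19.4 °C)/1.741 = 284.1 W/m
From the inner boundary to the brass/perlite interface, ΣR_partial = 0.03485 m·K/W.
T_interface = T_in − Q'·ΣR_partial = 514 °C − (284.1)(0.03485) = 504 °C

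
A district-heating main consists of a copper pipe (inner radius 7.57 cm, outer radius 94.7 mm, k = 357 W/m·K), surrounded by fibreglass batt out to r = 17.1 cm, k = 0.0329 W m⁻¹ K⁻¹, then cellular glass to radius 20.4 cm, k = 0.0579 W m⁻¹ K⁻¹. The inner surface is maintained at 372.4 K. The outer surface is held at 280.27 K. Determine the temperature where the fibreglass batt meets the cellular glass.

Treat each layer as a resistance in series:
  R'_copper = ln(0.0947/0.0757)/(2πk) = 0.2239/(2π·357) = 9.983×10^-5 m·K/W
  R'_fibreglass batt = ln(0.171/0.0947)/(2πk) = 0.5909/(2π·0.0329) = 2.859 m·K/W
  R'_cellular glass = ln(0.204/0.171)/(2πk) = 0.1765/(2π·0.0579) = 0.4850 m·K/W
ΣR = 9.983×10^-5 + 2.859 + 0.4850 = 3.344 m·K/W
Q' = ΔT/ΣR = (372.4 K − 280.27 K)/3.344 = 27.55 W/m
From the inner boundary to the fibreglass batt/cellular glass interface, ΣR_partial = 2.859 m·K/W.
T_interface = T_in − Q'·ΣR_partial = 372.4 K − (27.55)(2.859) = 293.6 K

T = 293.6 K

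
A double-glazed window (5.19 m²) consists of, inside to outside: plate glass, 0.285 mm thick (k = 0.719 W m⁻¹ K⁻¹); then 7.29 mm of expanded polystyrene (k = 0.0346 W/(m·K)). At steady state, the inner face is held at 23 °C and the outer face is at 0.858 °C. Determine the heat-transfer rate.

Q = 544 W

Series thermal resistances, inner to outer:
  R_plate glass = L/(kA) = 2.85×10^-4/(0.719·5.19) = 7.637×10^-5 K/W
  R_expanded polystyrene = L/(kA) = 0.00729/(0.0346·5.19) = 0.04060 K/W
ΣR = 7.637×10^-5 + 0.04060 = 0.04068 K/W
Q = ΔT/ΣR = (23 °C − 0.858 °C)/0.04068 = 544 W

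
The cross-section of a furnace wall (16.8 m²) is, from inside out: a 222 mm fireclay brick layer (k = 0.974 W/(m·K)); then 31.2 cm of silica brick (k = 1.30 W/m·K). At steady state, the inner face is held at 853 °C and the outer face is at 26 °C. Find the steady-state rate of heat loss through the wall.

Resistance network (inner→outer):
  R_fireclay brick = L/(kA) = 0.222/(0.974·16.8) = 0.01357 K/W
  R_silica brick = L/(kA) = 0.312/(1.30·16.8) = 0.01429 K/W
ΣR = 0.01357 + 0.01429 = 0.02786 K/W
Q = ΔT/ΣR = (853 °C − 26 °C)/0.02786 = 29700 W

Q = 29.7 kW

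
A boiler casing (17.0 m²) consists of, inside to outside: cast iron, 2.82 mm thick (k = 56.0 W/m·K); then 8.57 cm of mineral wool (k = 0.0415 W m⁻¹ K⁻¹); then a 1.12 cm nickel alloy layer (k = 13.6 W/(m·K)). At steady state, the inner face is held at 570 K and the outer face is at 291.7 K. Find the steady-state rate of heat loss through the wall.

Q = 2.29 kW

Resistance network (inner→outer):
  R_cast iron = L/(kA) = 0.00282/(56.0·17.0) = 2.962×10^-6 K/W
  R_mineral wool = L/(kA) = 0.0857/(0.0415·17.0) = 0.1215 K/W
  R_nickel alloy = L/(kA) = 0.0112/(13.6·17.0) = 4.844×10^-5 K/W
ΣR = 2.962×10^-6 + 0.1215 + 4.844×10^-5 = 0.1216 K/W
Q = ΔT/ΣR = (570 K − 291.7 K)/0.1216 = 2290 W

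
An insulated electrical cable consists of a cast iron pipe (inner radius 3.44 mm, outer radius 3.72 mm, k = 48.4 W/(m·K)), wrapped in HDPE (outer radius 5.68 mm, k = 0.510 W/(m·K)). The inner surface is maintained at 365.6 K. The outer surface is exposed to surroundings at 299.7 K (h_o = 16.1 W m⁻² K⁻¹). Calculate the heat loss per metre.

Q' = 35.2 W/m

Series thermal resistances, inner to outer:
  R'_cast iron = ln(0.00372/0.00344)/(2πk) = 0.07825/(2π·48.4) = 2.573×10^-4 m·K/W
  R'_HDPE = ln(0.00568/0.00372)/(2πk) = 0.4232/(2π·0.510) = 0.1321 m·K/W
  R'_conv,out = 1/(2πr h) = 1/(2π·0.00568·16.1) = 1.740 m·K/W
ΣR = 2.573×10^-4 + 0.1321 + 1.740 = 1.872 m·K/W
Q' = ΔT/ΣR = (365.6 K − 299.7 K)/1.872 = 35.2 W/m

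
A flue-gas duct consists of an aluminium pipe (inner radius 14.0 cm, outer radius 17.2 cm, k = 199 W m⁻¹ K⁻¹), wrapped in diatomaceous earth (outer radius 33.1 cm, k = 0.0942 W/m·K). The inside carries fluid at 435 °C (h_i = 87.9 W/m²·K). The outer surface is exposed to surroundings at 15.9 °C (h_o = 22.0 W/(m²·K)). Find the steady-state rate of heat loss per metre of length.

Q' = 367 W/m

Series thermal resistances, inner to outer:
  R'_conv,in = 1/(2πr h) = 1/(2π·0.140·87.9) = 0.01293 m·K/W
  R'_aluminium = ln(0.172/0.140)/(2πk) = 0.2059/(2π·199) = 1.646×10^-4 m·K/W
  R'_diatomaceous earth = ln(0.331/0.172)/(2πk) = 0.6546/(2π·0.0942) = 1.106 m·K/W
  R'_conv,out = 1/(2πr h) = 1/(2π·0.331·22.0) = 0.02186 m·K/W
ΣR = 0.01293 + 1.646×10^-4 + 1.106 + 0.02186 = 1.141 m·K/W
Q' = ΔT/ΣR = (435 °C − 15.9 °C)/1.141 = 367 W/m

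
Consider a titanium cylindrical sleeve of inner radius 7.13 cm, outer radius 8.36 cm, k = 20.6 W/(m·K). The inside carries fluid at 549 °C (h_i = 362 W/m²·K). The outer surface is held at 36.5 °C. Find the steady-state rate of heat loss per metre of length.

Q' = 69.3 kW/m

Series thermal resistances, inner to outer:
  R'_conv,in = 1/(2πr h) = 1/(2π·0.0713·362) = 0.006166 m·K/W
  R'_titanium = ln(0.0836/0.0713)/(2πk) = 0.1591/(2π·20.6) = 0.001230 m·K/W
ΣR = 0.006166 + 0.001230 = 0.007396 m·K/W
Q' = ΔT/ΣR = (549 °C − 36.5 °C)/0.007396 = 69300 W/m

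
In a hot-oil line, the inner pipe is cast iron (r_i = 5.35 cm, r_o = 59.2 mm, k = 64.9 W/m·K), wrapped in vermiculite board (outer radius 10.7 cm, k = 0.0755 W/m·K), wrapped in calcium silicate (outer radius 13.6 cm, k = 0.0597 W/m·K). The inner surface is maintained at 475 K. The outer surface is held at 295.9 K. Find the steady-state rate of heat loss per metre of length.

Q' = 94.9 W/m

Resistance network (inner→outer):
  R'_cast iron = ln(0.0592/0.0535)/(2πk) = 0.1012/(2π·64.9) = 2.483×10^-4 m·K/W
  R'_vermiculite board = ln(0.107/0.0592)/(2πk) = 0.5919/(2π·0.0755) = 1.248 m·K/W
  R'_calcium silicate = ln(0.136/0.107)/(2πk) = 0.2398/(2π·0.0597) = 0.6394 m·K/W
ΣR = 2.483×10^-4 + 1.248 + 0.6394 = 1.888 m·K/W
Q' = ΔT/ΣR = (475 K − 295.9 K)/1.888 = 94.9 W/m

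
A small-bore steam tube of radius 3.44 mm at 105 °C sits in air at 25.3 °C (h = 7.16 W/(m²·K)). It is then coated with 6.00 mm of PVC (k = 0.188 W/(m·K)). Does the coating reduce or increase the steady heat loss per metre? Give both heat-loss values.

increases: 12.3 → 24.8 W/m

Critical radius for a cylinder: r_cr = k/h = 0.0263 m = 2.63 cm.
Outer radius after coating: r₂ = 0.00344 + 0.00600 = 0.00944 m.
Since r₁ < r_cr and r₂ ≤ r_cr, the coating moves toward the maximum at r_cr — heat loss rises.
Bare: R = 1/(2πr₁h) = 6.462 m·K/W; Q = 79.7/6.462 = 12.3 W/m.
Coated: R = R_cond + R_conv = 3.209 m·K/W; Q = 79.7/3.209 = 24.8 W/m.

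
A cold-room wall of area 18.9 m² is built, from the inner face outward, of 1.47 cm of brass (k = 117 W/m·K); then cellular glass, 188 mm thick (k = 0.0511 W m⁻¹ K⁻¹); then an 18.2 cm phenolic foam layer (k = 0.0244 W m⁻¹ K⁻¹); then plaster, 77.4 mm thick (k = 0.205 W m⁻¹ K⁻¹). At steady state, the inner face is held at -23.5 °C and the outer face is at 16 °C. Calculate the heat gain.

Resistance network (inner→outer):
  R_brass = L/(kA) = 0.0147/(117·18.9) = 6.648×10^-6 K/W
  R_cellular glass = L/(kA) = 0.188/(0.0511·18.9) = 0.1947 K/W
  R_phenolic foam = L/(kA) = 0.182/(0.0244·18.9) = 0.3947 K/W
  R_plaster = L/(kA) = 0.0774/(0.205·18.9) = 0.01998 K/W
ΣR = 6.648×10^-6 + 0.1947 + 0.3947 + 0.01998 = 0.6094 K/W
Q = ΔT/ΣR = (-23.5 °C − 16 °C)/0.6094 = -64.8 W
(Negative Q ⇒ heat flows inward; heat gain = 64.8 W.)

Q = 64.8 W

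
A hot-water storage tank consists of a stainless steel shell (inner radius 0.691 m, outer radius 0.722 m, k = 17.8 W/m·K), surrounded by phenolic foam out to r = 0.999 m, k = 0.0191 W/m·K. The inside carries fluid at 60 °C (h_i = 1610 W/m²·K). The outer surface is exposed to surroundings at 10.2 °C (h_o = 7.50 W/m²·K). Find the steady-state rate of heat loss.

Q = 30.9 W

Series thermal resistances, inner to outer:
  R_conv,in = 1/(4πr²h) = 1/(4π·0.691²·1610) = 1.035×10^-4 K/W
  R_stainless steel = (1/0.691 − 1/0.722)/(4πk) = 0.06214/(4π·17.8) = 2.778×10^-4 K/W
  R_phenolic foam = (1/0.722 − 1/0.999)/(4πk) = 0.3840/(4π·0.0191) = 1.600 K/W
  R_conv,out = 1/(4πr²h) = 1/(4π·0.999²·7.50) = 0.01063 K/W
ΣR = 1.035×10^-4 + 2.778×10^-4 + 1.600 + 0.01063 = 1.611 K/W
Q = ΔT/ΣR = (60 °C − 10.2 °C)/1.611 = 30.9 W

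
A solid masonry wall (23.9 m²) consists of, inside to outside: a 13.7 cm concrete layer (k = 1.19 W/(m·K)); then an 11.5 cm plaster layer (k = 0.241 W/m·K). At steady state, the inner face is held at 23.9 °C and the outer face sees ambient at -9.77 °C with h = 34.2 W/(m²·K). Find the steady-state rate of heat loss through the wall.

Series thermal resistances, inner to outer:
  R_concrete = L/(kA) = 0.137/(1.19·23.9) = 0.004817 K/W
  R_plaster = L/(kA) = 0.115/(0.241·23.9) = 0.01997 K/W
  R_conv,out = 1/(hA) = 1/(34.2·23.9) = 0.001223 K/W
ΣR = 0.004817 + 0.01997 + 0.001223 = 0.02601 K/W
Q = ΔT/ΣR = (23.9 °C − -9.77 °C)/0.02601 = 1290 W

Q = 1290 W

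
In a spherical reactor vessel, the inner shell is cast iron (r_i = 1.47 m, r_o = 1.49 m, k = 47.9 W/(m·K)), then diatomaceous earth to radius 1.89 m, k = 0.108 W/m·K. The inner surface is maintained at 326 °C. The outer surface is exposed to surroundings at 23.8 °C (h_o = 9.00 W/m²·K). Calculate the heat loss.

Q = 2820 W

Resistance network (inner→outer):
  R_cast iron = (1/1.47 − 1/1.49)/(4πk) = 0.009131/(4π·47.9) = 1.517×10^-5 K/W
  R_diatomaceous earth = (1/1.49 − 1/1.89)/(4πk) = 0.1420/(4π·0.108) = 0.1047 K/W
  R_conv,out = 1/(4πr²h) = 1/(4π·1.89²·9.00) = 0.002475 K/W
ΣR = 1.517×10^-5 + 0.1047 + 0.002475 = 0.1072 K/W
Q = ΔT/ΣR = (326 °C − 23.8 °C)/0.1072 = 2820 W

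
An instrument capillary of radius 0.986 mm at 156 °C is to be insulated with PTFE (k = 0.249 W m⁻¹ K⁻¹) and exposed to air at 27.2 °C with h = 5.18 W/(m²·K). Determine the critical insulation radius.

For a cylinder, r_cr = k_ins/h = 0.249/5.18 = 0.0481 m = 4.81 cm

r_cr = 4.81 cm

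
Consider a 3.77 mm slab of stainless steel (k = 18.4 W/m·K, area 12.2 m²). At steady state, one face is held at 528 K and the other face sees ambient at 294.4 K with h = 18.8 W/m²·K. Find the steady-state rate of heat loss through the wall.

Q = 53.4 kW

Series thermal resistances, inner to outer:
  R_stainless steel = L/(kA) = 0.00377/(18.4·12.2) = 1.679×10^-5 K/W
  R_conv,out = 1/(hA) = 1/(18.8·12.2) = 0.004360 K/W
ΣR = 1.679×10^-5 + 0.004360 = 0.004377 K/W
Q = ΔT/ΣR = (528 K − 294.4 K)/0.004377 = 53400 W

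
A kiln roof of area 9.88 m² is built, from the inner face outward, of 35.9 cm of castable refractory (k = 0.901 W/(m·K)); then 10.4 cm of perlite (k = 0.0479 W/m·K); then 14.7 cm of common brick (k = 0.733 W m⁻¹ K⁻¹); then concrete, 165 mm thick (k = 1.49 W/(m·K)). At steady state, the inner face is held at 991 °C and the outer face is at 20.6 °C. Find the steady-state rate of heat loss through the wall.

Resistance network (inner→outer):
  R_castable refractory = L/(kA) = 0.359/(0.901·9.88) = 0.04033 K/W
  R_perlite = L/(kA) = 0.104/(0.0479·9.88) = 0.2198 K/W
  R_common brick = L/(kA) = 0.147/(0.733·9.88) = 0.02030 K/W
  R_concrete = L/(kA) = 0.165/(1.49·9.88) = 0.01121 K/W
ΣR = 0.04033 + 0.2198 + 0.02030 + 0.01121 = 0.2916 K/W
Q = ΔT/ΣR = (991 °C − 20.6 °C)/0.2916 = 3330 W

Q = 3.33 kW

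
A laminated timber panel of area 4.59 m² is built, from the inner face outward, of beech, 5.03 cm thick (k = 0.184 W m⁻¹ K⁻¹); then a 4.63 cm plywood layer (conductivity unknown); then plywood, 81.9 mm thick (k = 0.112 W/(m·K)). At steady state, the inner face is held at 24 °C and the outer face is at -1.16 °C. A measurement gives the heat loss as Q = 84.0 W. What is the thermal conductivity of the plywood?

k = 0.125 W/m·K

ΣR = ΔT/Q = |24 − -1.16|/84.0 = 0.2995 K/W
Known resistances:
  R_beech = L/(kA) = 0.0503/(0.184·4.59) = 0.05956 K/W
  R_plywood = L/(kA) = 0.0819/(0.112·4.59) = 0.1593 K/W
R_plywood = ΣR − ΣR_known = 0.2995 − 0.2189 = 0.08060 K/W
L/(kA) = 0.08060 ⇒ k = 0.0463/(0.08060·4.59) = 0.125 W/m·K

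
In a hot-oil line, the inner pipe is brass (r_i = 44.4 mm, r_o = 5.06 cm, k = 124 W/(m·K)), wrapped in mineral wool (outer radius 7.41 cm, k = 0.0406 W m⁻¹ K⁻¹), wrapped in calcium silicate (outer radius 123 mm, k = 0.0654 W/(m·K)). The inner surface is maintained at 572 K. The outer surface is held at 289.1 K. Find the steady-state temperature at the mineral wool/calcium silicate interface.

Resistance network (inner→outer):
  R'_brass = ln(0.0506/0.0444)/(2πk) = 0.1307/(2π·124) = 1.678×10^-4 m·K/W
  R'_mineral wool = ln(0.0741/0.0506)/(2πk) = 0.3815/(2π·0.0406) = 1.495 m·K/W
  R'_calcium silicate = ln(0.123/0.0741)/(2πk) = 0.5068/(2π·0.0654) = 1.233 m·K/W
ΣR = 1.678×10^-4 + 1.495 + 1.233 = 2.728 m·K/W
Q' = ΔT/ΣR = (572 K − 289.1 K)/2.728 = 103.7 W/m
From the inner boundary to the mineral wool/calcium silicate interface, ΣR_partial = 1.495 m·K/W.
T_interface = T_in − Q'·ΣR_partial = 572 K − (103.7)(1.495) = 417 K

T = 417 K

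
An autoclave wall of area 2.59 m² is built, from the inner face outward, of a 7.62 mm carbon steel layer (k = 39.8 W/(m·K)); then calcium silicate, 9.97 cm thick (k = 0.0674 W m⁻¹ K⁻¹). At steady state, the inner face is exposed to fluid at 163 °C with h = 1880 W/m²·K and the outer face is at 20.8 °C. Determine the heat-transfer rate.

Q = 249 W

Resistance network (inner→outer):
  R_conv,in = 1/(hA) = 1/(1880·2.59) = 2.054×10^-4 K/W
  R_carbon steel = L/(kA) = 0.00762/(39.8·2.59) = 7.392×10^-5 K/W
  R_calcium silicate = L/(kA) = 0.0997/(0.0674·2.59) = 0.5711 K/W
ΣR = 2.054×10^-4 + 7.392×10^-5 + 0.5711 = 0.5714 K/W
Q = ΔT/ΣR = (163 °C − 20.8 °C)/0.5714 = 249 W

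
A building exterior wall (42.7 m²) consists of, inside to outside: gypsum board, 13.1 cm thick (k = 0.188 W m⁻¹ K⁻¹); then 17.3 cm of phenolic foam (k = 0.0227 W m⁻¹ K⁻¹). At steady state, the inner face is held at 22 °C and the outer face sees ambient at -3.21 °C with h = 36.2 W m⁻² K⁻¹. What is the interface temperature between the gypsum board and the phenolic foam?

Resistance network (inner→outer):
  R_gypsum board = L/(kA) = 0.131/(0.188·42.7) = 0.01632 K/W
  R_phenolic foam = L/(kA) = 0.173/(0.0227·42.7) = 0.1785 K/W
  R_conv,out = 1/(hA) = 1/(36.2·42.7) = 6.469×10^-4 K/W
ΣR = 0.01632 + 0.1785 + 6.469×10^-4 = 0.1955 K/W
Q = ΔT/ΣR = (22 °C − -3.21 °C)/0.1955 = 129.0 W
From the inner boundary to the gypsum board/phenolic foam interface, ΣR_partial = 0.01632 K/W.
T_interface = T_in − Q·ΣR_partial = 22 °C − (129.0)(0.01632) = 19.9 °C

T = 19.9 °C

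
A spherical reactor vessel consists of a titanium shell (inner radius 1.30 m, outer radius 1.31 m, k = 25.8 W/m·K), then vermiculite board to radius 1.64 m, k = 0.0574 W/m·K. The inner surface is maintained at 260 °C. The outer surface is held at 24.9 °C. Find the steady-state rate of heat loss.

Q = 1100 W

Series thermal resistances, inner to outer:
  R_titanium = (1/1.30 − 1/1.31)/(4πk) = 0.005872/(4π·25.8) = 1.811×10^-5 K/W
  R_vermiculite board = (1/1.31 − 1/1.64)/(4πk) = 0.1536/(4π·0.0574) = 0.2129 K/W
ΣR = 1.811×10^-5 + 0.2129 = 0.2129 K/W
Q = ΔT/ΣR = (260 °C − 24.9 °C)/0.2129 = 1100 W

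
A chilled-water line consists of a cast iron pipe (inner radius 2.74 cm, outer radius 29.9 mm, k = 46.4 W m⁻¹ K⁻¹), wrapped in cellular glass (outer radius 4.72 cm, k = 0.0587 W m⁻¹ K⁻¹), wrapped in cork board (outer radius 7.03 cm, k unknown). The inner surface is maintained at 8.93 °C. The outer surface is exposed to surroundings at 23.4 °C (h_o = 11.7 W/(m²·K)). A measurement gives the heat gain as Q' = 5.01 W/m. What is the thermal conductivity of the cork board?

ΣR = ΔT/Q' = |8.93 − 23.4|/5.01 = 2.888 m·K/W
Known resistances:
  R'_cast iron = ln(0.0299/0.0274)/(2πk) = 0.08732/(2π·46.4) = 2.995×10^-4 m·K/W
  R'_cellular glass = ln(0.0472/0.0299)/(2πk) = 0.4565/(2π·0.0587) = 1.238 m·K/W
  R'_conv,out = 1/(2πr h) = 1/(2π·0.0703·11.7) = 0.1935 m·K/W
R_cork board = ΣR − ΣR_known = 2.888 − 1.432 = 1.456 m·K/W
ln(r₂/r₁)/(2πk) = 1.456 ⇒ k = 0.3984/(2π·1.456) = 0.0435 W/m·K

k = 0.0435 W/m·K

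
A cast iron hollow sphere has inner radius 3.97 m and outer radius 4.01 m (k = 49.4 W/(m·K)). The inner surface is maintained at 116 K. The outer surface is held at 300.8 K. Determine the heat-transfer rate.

Q = 4.57×10^7 W

Q = 4πk·ΔT/(1/r₁ − 1/r₂) = 4π × 49.4 × 184.8 / (1/3.97 − 1/4.01) = 4.57×10^7 W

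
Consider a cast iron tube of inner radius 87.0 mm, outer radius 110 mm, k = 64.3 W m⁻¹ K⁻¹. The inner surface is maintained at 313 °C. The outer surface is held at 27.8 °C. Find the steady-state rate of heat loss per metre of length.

Q' = 2πk·ΔT/ln(r₂/r₁) = 2π × 64.3 × 285.2 / ln(0.110/0.0870) = 4.91×10^5 W/m

Q' = 491 kW/m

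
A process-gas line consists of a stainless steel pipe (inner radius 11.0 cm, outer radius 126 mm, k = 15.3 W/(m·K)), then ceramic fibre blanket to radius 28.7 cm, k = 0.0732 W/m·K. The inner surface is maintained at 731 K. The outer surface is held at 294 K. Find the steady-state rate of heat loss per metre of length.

Treat each layer as a resistance in series:
  R'_stainless steel = ln(0.126/0.110)/(2πk) = 0.1358/(2π·15.3) = 0.001413 m·K/W
  R'_ceramic fibre blanket = ln(0.287/0.126)/(2πk) = 0.8232/(2π·0.0732) = 1.790 m·K/W
ΣR = 0.001413 + 1.790 = 1.791 m·K/W
Q' = ΔT/ΣR = (731 K − 294 K)/1.791 = 244 W/m

Q' = 244 W/m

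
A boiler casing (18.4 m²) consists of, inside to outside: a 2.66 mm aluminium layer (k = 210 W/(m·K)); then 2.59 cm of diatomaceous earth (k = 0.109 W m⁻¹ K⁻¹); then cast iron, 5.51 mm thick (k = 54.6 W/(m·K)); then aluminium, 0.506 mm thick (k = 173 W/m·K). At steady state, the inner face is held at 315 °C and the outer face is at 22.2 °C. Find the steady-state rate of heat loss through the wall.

Series thermal resistances, inner to outer:
  R_aluminium = L/(kA) = 0.00266/(210·18.4) = 6.884×10^-7 K/W
  R_diatomaceous earth = L/(kA) = 0.0259/(0.109·18.4) = 0.01291 K/W
  R_cast iron = L/(kA) = 0.00551/(54.6·18.4) = 5.485×10^-6 K/W
  R_aluminium = L/(kA) = 5.06×10^-4/(173·18.4) = 1.590×10^-7 K/W
ΣR = 6.884×10^-7 + 0.01291 + 5.485×10^-6 + 1.590×10^-7 = 0.01292 K/W
Q = ΔT/ΣR = (315 °C − 22.2 °C)/0.01292 = 22700 W

Q = 22.7 kW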